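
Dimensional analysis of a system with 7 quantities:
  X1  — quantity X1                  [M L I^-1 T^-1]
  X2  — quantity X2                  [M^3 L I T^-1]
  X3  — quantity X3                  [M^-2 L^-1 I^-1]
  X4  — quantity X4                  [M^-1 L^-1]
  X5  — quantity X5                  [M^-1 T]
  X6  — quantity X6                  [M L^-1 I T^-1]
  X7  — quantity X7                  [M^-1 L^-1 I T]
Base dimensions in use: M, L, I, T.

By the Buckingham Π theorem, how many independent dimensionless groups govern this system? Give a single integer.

4

Write exponents as rows M,L,I,T / cols X1,X2,X3,X4,X5,X6,X7:
  M: [ 1  3 -2 -1 -1  1 -1]
  L: [ 1  1 -1 -1  0 -1 -1]
  I: [-1  1 -1  0  0  1  1]
  T: [-1 -1  0  0  1 -1  1]
RREF → pivots at {X1,X2,X3} ⇒ r = 3
7 vars − rank 3 = 4 Π groups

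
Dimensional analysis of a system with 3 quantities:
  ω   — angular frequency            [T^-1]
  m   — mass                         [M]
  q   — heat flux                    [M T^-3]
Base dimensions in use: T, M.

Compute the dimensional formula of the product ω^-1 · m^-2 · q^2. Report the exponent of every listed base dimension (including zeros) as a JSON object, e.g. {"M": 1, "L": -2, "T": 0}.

{"T": -5, "M": 0}

Dimensional matrix (T×M by ω×m×q):
  T: [-1  0 -3]
  M: [ 0  1  1]
  [T]: (-1)·-1+(-2)·0+(2)·-3 = -5
  [M]: (-1)·0+(-2)·1+(2)·1 = 0
⇒ T^-5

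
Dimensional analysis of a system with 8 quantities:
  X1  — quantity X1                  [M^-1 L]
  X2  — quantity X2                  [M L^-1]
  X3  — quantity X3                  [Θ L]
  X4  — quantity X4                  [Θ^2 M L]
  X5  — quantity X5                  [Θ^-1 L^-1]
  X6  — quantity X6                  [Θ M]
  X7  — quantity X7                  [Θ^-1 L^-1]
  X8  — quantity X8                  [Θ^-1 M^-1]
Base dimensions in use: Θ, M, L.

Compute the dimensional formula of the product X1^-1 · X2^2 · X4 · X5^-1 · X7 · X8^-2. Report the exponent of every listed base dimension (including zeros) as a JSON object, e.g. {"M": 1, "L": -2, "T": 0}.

Exponent matrix [Θ,M,L] × [X1,X2,X3,X4,X5,X6,X7,X8]:
  Θ: [ 0  0  1  2 -1  1 -1 -1]
  M: [-1  1  0  1  0  1  0 -1]
  L: [ 1 -1  1  1 -1  0 -1  0]
  [Θ]: (-1)·0+(2)·0+(1)·2+(-1)·-1+(1)·-1+(-2)·-1 = 4
  [M]: (-1)·-1+(2)·1+(1)·1+(-1)·0+(1)·0+(-2)·-1 = 6
  [L]: (-1)·1+(2)·-1+(1)·1+(-1)·-1+(1)·-1+(-2)·0 = -2
⇒ Θ^4 M^6 L^-2

{"Θ": 4, "M": 6, "L": -2}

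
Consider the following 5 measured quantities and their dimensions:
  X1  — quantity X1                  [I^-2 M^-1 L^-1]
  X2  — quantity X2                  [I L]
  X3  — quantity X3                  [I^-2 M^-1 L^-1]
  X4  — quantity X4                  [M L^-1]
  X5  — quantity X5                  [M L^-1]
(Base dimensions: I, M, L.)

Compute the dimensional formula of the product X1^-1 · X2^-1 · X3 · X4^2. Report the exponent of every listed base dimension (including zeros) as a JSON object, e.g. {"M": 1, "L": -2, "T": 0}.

{"I": -1, "M": 2, "L": -3}

Exponent matrix [I,M,L] × [X1,X2,X3,X4,X5]:
  I: [-2  1 -2  0  0]
  M: [-1  0 -1  1  1]
  L: [-1  1 -1 -1 -1]
  [I]: (-1)·-2+(-1)·1+(1)·-2+(2)·0 = -1
  [M]: (-1)·-1+(-1)·0+(1)·-1+(2)·1 = 2
  [L]: (-1)·-1+(-1)·1+(1)·-1+(2)·-1 = -3
⇒ I^-1 M^2 L^-3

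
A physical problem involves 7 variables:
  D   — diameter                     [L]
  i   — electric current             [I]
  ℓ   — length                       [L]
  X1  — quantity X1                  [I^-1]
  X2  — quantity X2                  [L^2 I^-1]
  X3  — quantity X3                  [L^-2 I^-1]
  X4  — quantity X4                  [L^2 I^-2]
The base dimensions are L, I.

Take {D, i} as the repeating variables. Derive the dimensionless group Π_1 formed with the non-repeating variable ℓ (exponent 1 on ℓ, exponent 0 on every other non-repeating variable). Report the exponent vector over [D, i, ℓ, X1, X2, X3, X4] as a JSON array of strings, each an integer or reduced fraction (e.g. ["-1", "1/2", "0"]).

["-1", "0", "1", "0", "0", "0", "0"]

Dimensional matrix (L×I by D×i×ℓ×X1×X2×X3×X4):
  L: [ 1  0  1  0  2 -2  2]
  I: [ 0  1  0 -1 -1 -1 -2]
RREF → pivots at {D,i} ⇒ r = 2
Repeat: D,i; free: ℓ,X1,X2,X3,X4
RREF:
  r0: [   1    0    1    0    2   -2    2]
  r1: [   0    1    0   -1   -1   -1   -2]
Fix exponent of ℓ at 1, X1 at 0, X2 at 0, X3 at 0, X4 at 0; solve each RREF row for its pivot's exponent:
  r0: exp(D) + (1)·1 = 0 ⇒ exp(D) = -1
  r1: exp(i) + (0)·1 = 0 ⇒ exp(i) = 0
Π_1 = D^-1 · ℓ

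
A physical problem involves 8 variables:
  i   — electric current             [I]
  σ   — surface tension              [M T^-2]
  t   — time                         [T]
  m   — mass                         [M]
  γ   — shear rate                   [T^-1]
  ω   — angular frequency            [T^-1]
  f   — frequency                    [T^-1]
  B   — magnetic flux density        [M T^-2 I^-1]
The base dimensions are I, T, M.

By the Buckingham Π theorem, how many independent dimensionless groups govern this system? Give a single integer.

5

Write exponents as rows I,T,M / cols i,σ,t,m,γ,ω,f,B:
  I: [ 1  0  0  0  0  0  0 -1]
  T: [ 0 -2  1  0 -1 -1 -1 -2]
  M: [ 0  1  0  1  0  0  0  1]
RREF → pivots at {i,σ,t} ⇒ r = 3
n=8, r=3 ⇒ 5 dimensionless groups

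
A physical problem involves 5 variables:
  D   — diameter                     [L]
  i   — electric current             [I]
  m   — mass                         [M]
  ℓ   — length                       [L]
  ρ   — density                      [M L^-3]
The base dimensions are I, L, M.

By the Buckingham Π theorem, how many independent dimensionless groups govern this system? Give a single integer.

2

Dimensional matrix (I×L×M by D×i×m×ℓ×ρ):
  I: [ 0  1  0  0  0]
  L: [ 1  0  0  1 -3]
  M: [ 0  0  1  0  1]
Echelon form has 3 nonzero rows (pivots: D,i,m)
5 vars − rank 3 = 2 Π groups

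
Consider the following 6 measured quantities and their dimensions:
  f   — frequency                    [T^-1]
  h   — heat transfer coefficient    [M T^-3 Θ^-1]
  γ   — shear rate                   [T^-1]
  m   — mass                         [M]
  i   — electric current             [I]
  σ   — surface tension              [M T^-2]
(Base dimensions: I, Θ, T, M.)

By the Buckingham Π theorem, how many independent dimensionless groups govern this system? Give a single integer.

2

Dimensional matrix (I×Θ×T×M by f×h×γ×m×i×σ):
  I: [ 0  0  0  0  1  0]
  Θ: [ 0 -1  0  0  0  0]
  T: [-1 -3 -1  0  0 -2]
  M: [ 0  1  0  1  0  1]
RREF → pivots at {f,h,m,i} ⇒ r = 4
6 vars − rank 4 = 2 Π groups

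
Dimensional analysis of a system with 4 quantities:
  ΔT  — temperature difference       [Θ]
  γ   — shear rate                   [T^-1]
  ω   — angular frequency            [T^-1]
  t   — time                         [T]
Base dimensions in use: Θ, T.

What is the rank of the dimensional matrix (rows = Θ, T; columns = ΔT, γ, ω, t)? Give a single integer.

Exponent matrix [Θ,T] × [ΔT,γ,ω,t]:
  Θ: [ 1  0  0  0]
  T: [ 0 -1 -1  1]
Row reduction gives pivot columns ΔT,γ; rank = 2

2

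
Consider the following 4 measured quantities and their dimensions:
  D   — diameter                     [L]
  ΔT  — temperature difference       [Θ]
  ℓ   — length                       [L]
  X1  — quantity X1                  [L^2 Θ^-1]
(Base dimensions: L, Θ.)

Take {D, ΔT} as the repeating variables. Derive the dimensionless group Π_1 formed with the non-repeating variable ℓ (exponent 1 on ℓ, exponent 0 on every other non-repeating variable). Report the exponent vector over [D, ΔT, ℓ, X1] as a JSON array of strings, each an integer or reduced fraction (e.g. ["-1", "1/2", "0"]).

Write exponents as rows L,Θ / cols D,ΔT,ℓ,X1:
  L: [ 1  0  1  2]
  Θ: [ 0  1  0 -1]
Row reduction gives pivot columns D,ΔT; rank = 2
Repeat: D,ΔT; free: ℓ,X1
RREF:
  r0: [   1    0    1    2]
  r1: [   0    1    0   -1]
Fix exponent of ℓ at 1, X1 at 0; solve each RREF row for its pivot's exponent:
  r0: exp(D) + (1)·1 = 0 ⇒ exp(D) = -1
  r1: exp(ΔT) + (0)·1 = 0 ⇒ exp(ΔT) = 0
Π_1 = D^-1 · ℓ

["-1", "0", "1", "0"]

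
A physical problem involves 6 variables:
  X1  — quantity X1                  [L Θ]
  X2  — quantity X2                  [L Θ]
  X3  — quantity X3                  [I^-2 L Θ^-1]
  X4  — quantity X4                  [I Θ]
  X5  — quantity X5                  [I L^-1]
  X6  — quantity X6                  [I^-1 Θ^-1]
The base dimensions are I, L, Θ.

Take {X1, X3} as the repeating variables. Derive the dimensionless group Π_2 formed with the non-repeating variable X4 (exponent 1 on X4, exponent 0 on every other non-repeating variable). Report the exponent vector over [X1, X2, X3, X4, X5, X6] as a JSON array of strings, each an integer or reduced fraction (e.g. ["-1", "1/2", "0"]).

Exponent matrix [I,L,Θ] × [X1,X2,X3,X4,X5,X6]:
  I: [ 0  0 -2  1  1 -1]
  L: [ 1  1  1  0 -1  0]
  Θ: [ 1  1 -1  1  0 -1]
Row reduction gives pivot columns X1,X3; rank = 2
Repeat: X1,X3; free: X2,X4,X5,X6
RREF:
  r0: [   1    1    0  1/2 -1/2 -1/2]
  r1: [   0    0    1 -1/2 -1/2  1/2]
  r2: [   0    0    0    0    0    0]
Fix exponent of X4 at 1, X2 at 0, X5 at 0, X6 at 0; solve each RREF row for its pivot's exponent:
  r0: exp(X1) + (1/2)·1 = 0 ⇒ exp(X1) = -1/2
  r1: exp(X3) + (-1/2)·1 = 0 ⇒ exp(X3) = 1/2
Π_2 = X1^(-1/2) · X3^(1/2) · X4

["-1/2", "0", "1/2", "1", "0", "0"]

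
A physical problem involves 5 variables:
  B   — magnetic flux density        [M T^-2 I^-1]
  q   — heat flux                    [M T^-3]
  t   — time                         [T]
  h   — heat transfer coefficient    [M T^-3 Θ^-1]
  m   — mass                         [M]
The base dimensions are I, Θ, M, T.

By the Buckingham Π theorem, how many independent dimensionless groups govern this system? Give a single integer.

1

Exponent matrix [I,Θ,M,T] × [B,q,t,h,m]:
  I: [-1  0  0  0  0]
  Θ: [ 0  0  0 -1  0]
  M: [ 1  1  0  1  1]
  T: [-2 -3  1 -3  0]
Echelon form has 4 nonzero rows (pivots: B,q,t,h)
Π count = n − r = 5 − 4 = 1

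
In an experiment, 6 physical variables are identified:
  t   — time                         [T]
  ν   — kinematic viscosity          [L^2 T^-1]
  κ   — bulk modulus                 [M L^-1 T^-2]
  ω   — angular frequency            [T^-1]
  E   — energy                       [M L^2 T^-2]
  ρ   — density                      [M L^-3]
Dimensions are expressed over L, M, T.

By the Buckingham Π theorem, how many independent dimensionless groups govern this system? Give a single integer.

3

Exponent matrix [L,M,T] × [t,ν,κ,ω,E,ρ]:
  L: [ 0  2 -1  0  2 -3]
  M: [ 0  0  1  0  1  1]
  T: [ 1 -1 -2 -1 -2  0]
RREF → pivots at {t,ν,κ} ⇒ r = 3
6 vars − rank 3 = 3 Π groups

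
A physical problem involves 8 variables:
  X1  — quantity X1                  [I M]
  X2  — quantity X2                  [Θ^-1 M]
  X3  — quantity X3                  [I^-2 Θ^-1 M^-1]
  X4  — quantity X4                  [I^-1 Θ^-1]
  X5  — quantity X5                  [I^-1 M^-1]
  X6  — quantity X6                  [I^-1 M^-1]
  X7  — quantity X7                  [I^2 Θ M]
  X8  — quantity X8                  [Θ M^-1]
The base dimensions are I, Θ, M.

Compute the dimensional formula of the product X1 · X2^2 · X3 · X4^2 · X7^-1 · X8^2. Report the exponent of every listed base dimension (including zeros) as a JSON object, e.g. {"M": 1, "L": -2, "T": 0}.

Dimensional matrix (I×Θ×M by X1×X2×X3×X4×X5×X6×X7×X8):
  I: [ 1  0 -2 -1 -1 -1  2  0]
  Θ: [ 0 -1 -1 -1  0  0  1  1]
  M: [ 1  1 -1  0 -1 -1  1 -1]
  [I]: (1)·1+(2)·0+(1)·-2+(2)·-1+(-1)·2+(2)·0 = -5
  [Θ]: (1)·0+(2)·-1+(1)·-1+(2)·-1+(-1)·1+(2)·1 = -4
  [M]: (1)·1+(2)·1+(1)·-1+(2)·0+(-1)·1+(2)·-1 = -1
⇒ I^-5 Θ^-4 M^-1

{"I": -5, "Θ": -4, "M": -1}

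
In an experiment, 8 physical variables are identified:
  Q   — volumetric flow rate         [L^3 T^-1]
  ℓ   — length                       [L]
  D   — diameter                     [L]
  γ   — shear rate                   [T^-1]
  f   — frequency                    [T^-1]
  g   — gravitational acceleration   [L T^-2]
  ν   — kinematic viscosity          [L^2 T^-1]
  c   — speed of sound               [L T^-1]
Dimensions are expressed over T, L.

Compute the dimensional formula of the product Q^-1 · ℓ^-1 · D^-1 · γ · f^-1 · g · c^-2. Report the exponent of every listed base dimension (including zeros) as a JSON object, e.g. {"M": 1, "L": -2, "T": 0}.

{"T": 1, "L": -6}

Exponent matrix [T,L] × [Q,ℓ,D,γ,f,g,ν,c]:
  T: [-1  0  0 -1 -1 -2 -1 -1]
  L: [ 3  1  1  0  0  1  2  1]
  [T]: (-1)·-1+(-1)·0+(-1)·0+(1)·-1+(-1)·-1+(1)·-2+(-2)·-1 = 1
  [L]: (-1)·3+(-1)·1+(-1)·1+(1)·0+(-1)·0+(1)·1+(-2)·1 = -6
⇒ T L^-6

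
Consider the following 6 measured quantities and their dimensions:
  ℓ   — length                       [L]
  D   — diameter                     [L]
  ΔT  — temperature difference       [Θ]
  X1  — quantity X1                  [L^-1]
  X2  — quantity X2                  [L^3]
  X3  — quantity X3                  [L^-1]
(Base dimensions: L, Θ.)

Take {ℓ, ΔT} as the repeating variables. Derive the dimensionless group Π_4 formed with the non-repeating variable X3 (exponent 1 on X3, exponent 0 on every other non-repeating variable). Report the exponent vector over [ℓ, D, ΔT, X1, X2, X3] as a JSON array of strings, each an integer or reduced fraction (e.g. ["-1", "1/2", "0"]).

Write exponents as rows L,Θ / cols ℓ,D,ΔT,X1,X2,X3:
  L: [ 1  1  0 -1  3 -1]
  Θ: [ 0  0  1  0  0  0]
Echelon form has 2 nonzero rows (pivots: ℓ,ΔT)
Repeat: ℓ,ΔT; free: D,X1,X2,X3
RREF:
  r0: [   1    1    0   -1    3   -1]
  r1: [   0    0    1    0    0    0]
Fix exponent of X3 at 1, D at 0, X1 at 0, X2 at 0; solve each RREF row for its pivot's exponent:
  r0: exp(ℓ) + (-1)·1 = 0 ⇒ exp(ℓ) = 1
  r1: exp(ΔT) + (0)·1 = 0 ⇒ exp(ΔT) = 0
Π_4 = ℓ · X3

["1", "0", "0", "0", "0", "1"]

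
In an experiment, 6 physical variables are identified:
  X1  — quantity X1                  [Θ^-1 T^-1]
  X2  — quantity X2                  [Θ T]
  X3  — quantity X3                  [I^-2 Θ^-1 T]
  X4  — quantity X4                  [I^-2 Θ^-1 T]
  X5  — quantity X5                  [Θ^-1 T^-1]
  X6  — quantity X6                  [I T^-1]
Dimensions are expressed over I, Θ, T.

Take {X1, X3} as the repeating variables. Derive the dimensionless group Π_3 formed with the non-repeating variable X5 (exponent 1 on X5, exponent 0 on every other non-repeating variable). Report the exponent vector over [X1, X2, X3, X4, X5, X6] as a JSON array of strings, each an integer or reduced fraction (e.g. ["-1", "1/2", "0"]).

["-1", "0", "0", "0", "1", "0"]

Write exponents as rows I,Θ,T / cols X1,X2,X3,X4,X5,X6:
  I: [ 0  0 -2 -2  0  1]
  Θ: [-1  1 -1 -1 -1  0]
  T: [-1  1  1  1 -1 -1]
Echelon form has 2 nonzero rows (pivots: X1,X3)
Repeat: X1,X3; free: X2,X4,X5,X6
RREF:
  r0: [   1   -1    0    0    1  1/2]
  r1: [   0    0    1    1    0 -1/2]
  r2: [   0    0    0    0    0    0]
Fix exponent of X5 at 1, X2 at 0, X4 at 0, X6 at 0; solve each RREF row for its pivot's exponent:
  r0: exp(X1) + (1)·1 = 0 ⇒ exp(X1) = -1
  r1: exp(X3) + (0)·1 = 0 ⇒ exp(X3) = 0
Π_3 = X1^-1 · X5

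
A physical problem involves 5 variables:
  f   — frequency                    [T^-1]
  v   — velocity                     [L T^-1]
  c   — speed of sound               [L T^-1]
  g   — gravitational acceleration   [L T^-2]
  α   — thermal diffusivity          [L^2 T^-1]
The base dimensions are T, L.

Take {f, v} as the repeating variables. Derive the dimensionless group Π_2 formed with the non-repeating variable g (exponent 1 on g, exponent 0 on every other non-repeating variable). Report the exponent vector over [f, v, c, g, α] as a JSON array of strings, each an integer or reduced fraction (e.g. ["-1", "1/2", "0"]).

["-1", "-1", "0", "1", "0"]

Write exponents as rows T,L / cols f,v,c,g,α:
  T: [-1 -1 -1 -2 -1]
  L: [ 0  1  1  1  2]
Echelon form has 2 nonzero rows (pivots: f,v)
Pivot set = {f,v}, free = {c,g,α}
RREF:
  r0: [   1    0    0    1   -1]
  r1: [   0    1    1    1    2]
Fix exponent of g at 1, c at 0, α at 0; solve each RREF row for its pivot's exponent:
  r0: exp(f) + (1)·1 = 0 ⇒ exp(f) = -1
  r1: exp(v) + (1)·1 = 0 ⇒ exp(v) = -1
Π_2 = f^-1 · v^-1 · g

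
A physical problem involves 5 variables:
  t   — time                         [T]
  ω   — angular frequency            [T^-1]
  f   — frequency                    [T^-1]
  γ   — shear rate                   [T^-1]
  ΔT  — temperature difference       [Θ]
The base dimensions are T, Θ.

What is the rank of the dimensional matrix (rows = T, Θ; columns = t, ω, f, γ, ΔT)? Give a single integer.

2

Dimensional matrix (T×Θ by t×ω×f×γ×ΔT):
  T: [ 1 -1 -1 -1  0]
  Θ: [ 0  0  0  0  1]
RREF → pivots at {t,ΔT} ⇒ r = 2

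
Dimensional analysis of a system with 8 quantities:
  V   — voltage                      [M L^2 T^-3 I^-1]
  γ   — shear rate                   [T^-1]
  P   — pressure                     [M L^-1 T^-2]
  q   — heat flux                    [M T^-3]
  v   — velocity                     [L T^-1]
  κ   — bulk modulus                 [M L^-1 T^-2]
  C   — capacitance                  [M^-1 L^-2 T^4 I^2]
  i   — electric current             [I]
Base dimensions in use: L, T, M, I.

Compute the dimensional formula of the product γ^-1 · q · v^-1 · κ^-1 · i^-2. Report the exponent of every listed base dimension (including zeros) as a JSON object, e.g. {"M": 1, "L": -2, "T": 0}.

Exponent matrix [L,T,M,I] × [V,γ,P,q,v,κ,C,i]:
  L: [ 2  0 -1  0  1 -1 -2  0]
  T: [-3 -1 -2 -3 -1 -2  4  0]
  M: [ 1  0  1  1  0  1 -1  0]
  I: [-1  0  0  0  0  0  2  1]
  [L]: (-1)·0+(1)·0+(-1)·1+(-1)·-1+(-2)·0 = 0
  [T]: (-1)·-1+(1)·-3+(-1)·-1+(-1)·-2+(-2)·0 = 1
  [M]: (-1)·0+(1)·1+(-1)·0+(-1)·1+(-2)·0 = 0
  [I]: (-1)·0+(1)·0+(-1)·0+(-1)·0+(-2)·1 = -2
⇒ T I^-2

{"L": 0, "T": 1, "M": 0, "I": -2}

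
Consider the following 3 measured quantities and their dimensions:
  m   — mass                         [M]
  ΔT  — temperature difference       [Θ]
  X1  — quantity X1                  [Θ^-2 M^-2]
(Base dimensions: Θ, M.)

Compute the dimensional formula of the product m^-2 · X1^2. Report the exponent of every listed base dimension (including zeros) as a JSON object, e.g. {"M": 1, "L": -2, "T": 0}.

{"Θ": -4, "M": -6}

Dimensional matrix (Θ×M by m×ΔT×X1):
  Θ: [ 0  1 -2]
  M: [ 1  0 -2]
  [Θ]: (-2)·0+(2)·-2 = -4
  [M]: (-2)·1+(2)·-2 = -6
⇒ Θ^-4 M^-6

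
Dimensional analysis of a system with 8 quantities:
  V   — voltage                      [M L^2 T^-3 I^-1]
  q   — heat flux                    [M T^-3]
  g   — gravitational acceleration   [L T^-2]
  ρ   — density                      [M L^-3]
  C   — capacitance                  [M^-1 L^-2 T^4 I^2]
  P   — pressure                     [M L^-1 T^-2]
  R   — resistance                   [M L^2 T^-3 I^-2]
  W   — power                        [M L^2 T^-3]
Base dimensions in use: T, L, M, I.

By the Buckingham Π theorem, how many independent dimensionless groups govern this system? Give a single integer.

Exponent matrix [T,L,M,I] × [V,q,g,ρ,C,P,R,W]:
  T: [-3 -3 -2  0  4 -2 -3 -3]
  L: [ 2  0  1 -3 -2 -1  2  2]
  M: [ 1  1  0  1 -1  1  1  1]
  I: [-1  0  0  0  2  0 -2  0]
Echelon form has 4 nonzero rows (pivots: V,q,g,ρ)
n=8, r=4 ⇒ 4 dimensionless groups

4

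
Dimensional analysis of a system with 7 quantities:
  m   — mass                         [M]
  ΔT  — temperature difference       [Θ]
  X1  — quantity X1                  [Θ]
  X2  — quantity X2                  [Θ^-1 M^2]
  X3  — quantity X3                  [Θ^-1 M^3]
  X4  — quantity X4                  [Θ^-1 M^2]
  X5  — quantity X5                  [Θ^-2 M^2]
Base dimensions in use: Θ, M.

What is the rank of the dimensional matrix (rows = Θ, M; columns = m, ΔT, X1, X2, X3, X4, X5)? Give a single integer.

2

Write exponents as rows Θ,M / cols m,ΔT,X1,X2,X3,X4,X5:
  Θ: [ 0  1  1 -1 -1 -1 -2]
  M: [ 1  0  0  2  3  2  2]
Echelon form has 2 nonzero rows (pivots: m,ΔT)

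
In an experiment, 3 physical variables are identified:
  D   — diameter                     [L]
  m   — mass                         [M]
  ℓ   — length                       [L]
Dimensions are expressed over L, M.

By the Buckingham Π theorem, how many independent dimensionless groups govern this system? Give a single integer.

Exponent matrix [L,M] × [D,m,ℓ]:
  L: [ 1  0  1]
  M: [ 0  1  0]
Row reduction gives pivot columns D,m; rank = 2
3 vars − rank 2 = 1 Π group

1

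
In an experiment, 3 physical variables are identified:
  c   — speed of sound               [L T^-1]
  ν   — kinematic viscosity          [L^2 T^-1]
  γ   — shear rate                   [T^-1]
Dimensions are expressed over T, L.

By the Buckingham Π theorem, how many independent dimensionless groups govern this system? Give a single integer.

1

Write exponents as rows T,L / cols c,ν,γ:
  T: [-1 -1 -1]
  L: [ 1  2  0]
Echelon form has 2 nonzero rows (pivots: c,ν)
Π count = n − r = 3 − 2 = 1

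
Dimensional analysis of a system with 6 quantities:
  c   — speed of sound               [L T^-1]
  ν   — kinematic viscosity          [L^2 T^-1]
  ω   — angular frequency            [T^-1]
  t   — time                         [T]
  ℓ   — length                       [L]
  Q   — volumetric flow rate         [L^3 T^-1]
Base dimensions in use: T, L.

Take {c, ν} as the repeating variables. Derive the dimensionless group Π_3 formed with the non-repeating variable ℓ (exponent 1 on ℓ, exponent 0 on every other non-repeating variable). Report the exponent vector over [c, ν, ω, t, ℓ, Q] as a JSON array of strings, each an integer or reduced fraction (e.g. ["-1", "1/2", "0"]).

Write exponents as rows T,L / cols c,ν,ω,t,ℓ,Q:
  T: [-1 -1 -1  1  0 -1]
  L: [ 1  2  0  0  1  3]
Echelon form has 2 nonzero rows (pivots: c,ν)
Pivot set = {c,ν}, free = {ω,t,ℓ,Q}
RREF:
  r0: [   1    0    2   -2   -1   -1]
  r1: [   0    1   -1    1    1    2]
Fix exponent of ℓ at 1, ω at 0, t at 0, Q at 0; solve each RREF row for its pivot's exponent:
  r0: exp(c) + (-1)·1 = 0 ⇒ exp(c) = 1
  r1: exp(ν) + (1)·1 = 0 ⇒ exp(ν) = -1
Π_3 = c · ν^-1 · ℓ

["1", "-1", "0", "0", "1", "0"]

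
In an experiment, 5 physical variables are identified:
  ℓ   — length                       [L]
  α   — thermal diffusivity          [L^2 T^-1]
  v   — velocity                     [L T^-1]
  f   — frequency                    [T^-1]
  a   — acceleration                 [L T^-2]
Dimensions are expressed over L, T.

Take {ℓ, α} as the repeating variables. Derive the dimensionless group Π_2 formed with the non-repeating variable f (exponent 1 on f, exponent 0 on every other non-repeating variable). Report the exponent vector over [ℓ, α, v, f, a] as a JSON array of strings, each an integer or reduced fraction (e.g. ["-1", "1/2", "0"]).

["2", "-1", "0", "1", "0"]

Write exponents as rows L,T / cols ℓ,α,v,f,a:
  L: [ 1  2  1  0  1]
  T: [ 0 -1 -1 -1 -2]
Row reduction gives pivot columns ℓ,α; rank = 2
Repeat: ℓ,α; free: v,f,a
RREF:
  r0: [   1    0   -1   -2   -3]
  r1: [   0    1    1    1    2]
Fix exponent of f at 1, v at 0, a at 0; solve each RREF row for its pivot's exponent:
  r0: exp(ℓ) + (-2)·1 = 0 ⇒ exp(ℓ) = 2
  r1: exp(α) + (1)·1 = 0 ⇒ exp(α) = -1
Π_2 = ℓ^2 · α^-1 · f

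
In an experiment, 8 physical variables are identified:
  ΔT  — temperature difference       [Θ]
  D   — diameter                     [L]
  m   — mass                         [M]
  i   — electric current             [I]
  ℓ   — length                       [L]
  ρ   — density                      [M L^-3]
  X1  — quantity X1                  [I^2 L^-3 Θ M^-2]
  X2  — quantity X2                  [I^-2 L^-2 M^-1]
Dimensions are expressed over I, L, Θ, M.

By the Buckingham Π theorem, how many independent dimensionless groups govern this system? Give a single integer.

Write exponents as rows I,L,Θ,M / cols ΔT,D,m,i,ℓ,ρ,X1,X2:
  I: [ 0  0  0  1  0  0  2 -2]
  L: [ 0  1  0  0  1 -3 -3 -2]
  Θ: [ 1  0  0  0  0  0  1  0]
  M: [ 0  0  1  0  0  1 -2 -1]
Echelon form has 4 nonzero rows (pivots: ΔT,D,m,i)
Π count = n − r = 8 − 4 = 4

4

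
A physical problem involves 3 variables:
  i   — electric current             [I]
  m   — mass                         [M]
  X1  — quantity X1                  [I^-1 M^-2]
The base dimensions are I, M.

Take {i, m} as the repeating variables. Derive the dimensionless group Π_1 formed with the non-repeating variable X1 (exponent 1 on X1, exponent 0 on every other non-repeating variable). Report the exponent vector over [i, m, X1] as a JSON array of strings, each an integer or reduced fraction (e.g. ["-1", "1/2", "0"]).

Dimensional matrix (I×M by i×m×X1):
  I: [ 1  0 -1]
  M: [ 0  1 -2]
Echelon form has 2 nonzero rows (pivots: i,m)
Repeat: i,m; free: X1
RREF:
  r0: [   1    0   -1]
  r1: [   0    1   -2]
Fix exponent of X1 at 1; solve each RREF row for its pivot's exponent:
  r0: exp(i) + (-1)·1 = 0 ⇒ exp(i) = 1
  r1: exp(m) + (-2)·1 = 0 ⇒ exp(m) = 2
Π_1 = i · m^2 · X1

["1", "2", "1"]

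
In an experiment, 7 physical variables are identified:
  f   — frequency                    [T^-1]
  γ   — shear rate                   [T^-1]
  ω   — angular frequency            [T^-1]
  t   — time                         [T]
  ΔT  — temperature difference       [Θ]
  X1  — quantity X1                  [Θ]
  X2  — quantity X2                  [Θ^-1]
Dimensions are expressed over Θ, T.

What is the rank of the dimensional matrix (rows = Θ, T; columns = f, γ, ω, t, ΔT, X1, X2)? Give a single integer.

2

Dimensional matrix (Θ×T by f×γ×ω×t×ΔT×X1×X2):
  Θ: [ 0  0  0  0  1  1 -1]
  T: [-1 -1 -1  1  0  0  0]
Echelon form has 2 nonzero rows (pivots: f,ΔT)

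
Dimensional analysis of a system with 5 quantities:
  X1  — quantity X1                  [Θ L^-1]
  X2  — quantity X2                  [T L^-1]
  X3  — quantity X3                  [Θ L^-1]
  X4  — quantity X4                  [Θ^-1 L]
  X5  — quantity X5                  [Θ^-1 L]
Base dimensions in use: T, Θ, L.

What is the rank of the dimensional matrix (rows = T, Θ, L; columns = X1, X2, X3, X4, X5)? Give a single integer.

Write exponents as rows T,Θ,L / cols X1,X2,X3,X4,X5:
  T: [ 0  1  0  0  0]
  Θ: [ 1  0  1 -1 -1]
  L: [-1 -1 -1  1  1]
Row reduction gives pivot columns X1,X2; rank = 2

2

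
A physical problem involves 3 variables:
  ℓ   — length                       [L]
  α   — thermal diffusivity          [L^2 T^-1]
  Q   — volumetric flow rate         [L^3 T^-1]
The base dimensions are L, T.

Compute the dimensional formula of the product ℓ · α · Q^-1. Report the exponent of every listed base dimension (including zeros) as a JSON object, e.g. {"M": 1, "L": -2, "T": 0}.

Exponent matrix [L,T] × [ℓ,α,Q]:
  L: [ 1  2  3]
  T: [ 0 -1 -1]
  [L]: (1)·1+(1)·2+(-1)·3 = 0
  [T]: (1)·0+(1)·-1+(-1)·-1 = 0
⇒ 1 (dimensionless)

{"L": 0, "T": 0}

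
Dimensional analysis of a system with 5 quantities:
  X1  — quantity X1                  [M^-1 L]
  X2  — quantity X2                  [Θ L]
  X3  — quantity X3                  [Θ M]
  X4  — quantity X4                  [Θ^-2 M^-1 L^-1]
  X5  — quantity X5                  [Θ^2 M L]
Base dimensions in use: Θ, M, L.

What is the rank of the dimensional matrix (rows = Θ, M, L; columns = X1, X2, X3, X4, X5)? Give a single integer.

Dimensional matrix (Θ×M×L by X1×X2×X3×X4×X5):
  Θ: [ 0  1  1 -2  2]
  M: [-1  0  1 -1  1]
  L: [ 1  1  0 -1  1]
Echelon form has 2 nonzero rows (pivots: X1,X2)

2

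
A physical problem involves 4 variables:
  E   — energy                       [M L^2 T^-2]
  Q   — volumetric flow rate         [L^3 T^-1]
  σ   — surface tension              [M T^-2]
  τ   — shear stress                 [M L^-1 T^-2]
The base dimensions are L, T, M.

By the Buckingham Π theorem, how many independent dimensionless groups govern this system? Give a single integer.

1

Exponent matrix [L,T,M] × [E,Q,σ,τ]:
  L: [ 2  3  0 -1]
  T: [-2 -1 -2 -2]
  M: [ 1  0  1  1]
RREF → pivots at {E,Q,σ} ⇒ r = 3
Π count = n − r = 4 − 3 = 1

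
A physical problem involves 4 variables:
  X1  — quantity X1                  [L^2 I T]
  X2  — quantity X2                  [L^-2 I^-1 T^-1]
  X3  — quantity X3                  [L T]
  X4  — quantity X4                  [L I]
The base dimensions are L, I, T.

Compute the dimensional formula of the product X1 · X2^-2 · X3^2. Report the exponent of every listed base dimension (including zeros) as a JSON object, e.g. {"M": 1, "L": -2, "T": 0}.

Write exponents as rows L,I,T / cols X1,X2,X3,X4:
  L: [ 2 -2  1  1]
  I: [ 1 -1  0  1]
  T: [ 1 -1  1  0]
  [L]: (1)·2+(-2)·-2+(2)·1 = 8
  [I]: (1)·1+(-2)·-1+(2)·0 = 3
  [T]: (1)·1+(-2)·-1+(2)·1 = 5
⇒ L^8 I^3 T^5

{"L": 8, "I": 3, "T": 5}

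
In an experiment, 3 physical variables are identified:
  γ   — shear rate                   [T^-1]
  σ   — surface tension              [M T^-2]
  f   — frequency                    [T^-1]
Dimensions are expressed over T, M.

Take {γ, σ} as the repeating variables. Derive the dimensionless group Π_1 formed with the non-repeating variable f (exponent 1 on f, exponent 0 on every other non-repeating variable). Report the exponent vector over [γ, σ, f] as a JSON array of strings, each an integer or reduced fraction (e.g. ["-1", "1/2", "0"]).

["-1", "0", "1"]

Dimensional matrix (T×M by γ×σ×f):
  T: [-1 -2 -1]
  M: [ 0  1  0]
Echelon form has 2 nonzero rows (pivots: γ,σ)
Repeat: γ,σ; free: f
RREF:
  r0: [   1    0    1]
  r1: [   0    1    0]
Fix exponent of f at 1; solve each RREF row for its pivot's exponent:
  r0: exp(γ) + (1)·1 = 0 ⇒ exp(γ) = -1
  r1: exp(σ) + (0)·1 = 0 ⇒ exp(σ) = 0
Π_1 = γ^-1 · f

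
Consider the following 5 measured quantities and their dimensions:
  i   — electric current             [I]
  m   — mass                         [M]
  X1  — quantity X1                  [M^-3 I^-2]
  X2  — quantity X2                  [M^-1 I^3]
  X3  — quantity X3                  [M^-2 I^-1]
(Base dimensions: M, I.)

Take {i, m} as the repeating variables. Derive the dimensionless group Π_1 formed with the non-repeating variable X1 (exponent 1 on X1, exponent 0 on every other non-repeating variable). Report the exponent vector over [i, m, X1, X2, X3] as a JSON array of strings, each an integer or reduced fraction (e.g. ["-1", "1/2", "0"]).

["2", "3", "1", "0", "0"]

Dimensional matrix (M×I by i×m×X1×X2×X3):
  M: [ 0  1 -3 -1 -2]
  I: [ 1  0 -2  3 -1]
Echelon form has 2 nonzero rows (pivots: i,m)
Pivot set = {i,m}, free = {X1,X2,X3}
RREF:
  r0: [   1    0   -2    3   -1]
  r1: [   0    1   -3   -1   -2]
Fix exponent of X1 at 1, X2 at 0, X3 at 0; solve each RREF row for its pivot's exponent:
  r0: exp(i) + (-2)·1 = 0 ⇒ exp(i) = 2
  r1: exp(m) + (-3)·1 = 0 ⇒ exp(m) = 3
Π_1 = i^2 · m^3 · X1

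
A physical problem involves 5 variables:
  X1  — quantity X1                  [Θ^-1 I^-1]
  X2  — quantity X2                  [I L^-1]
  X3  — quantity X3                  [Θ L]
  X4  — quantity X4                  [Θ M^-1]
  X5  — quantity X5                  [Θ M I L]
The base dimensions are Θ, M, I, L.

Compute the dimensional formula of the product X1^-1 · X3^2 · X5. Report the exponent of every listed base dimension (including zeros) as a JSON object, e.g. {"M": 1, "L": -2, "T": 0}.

{"Θ": 4, "M": 1, "I": 2, "L": 3}

Write exponents as rows Θ,M,I,L / cols X1,X2,X3,X4,X5:
  Θ: [-1  0  1  1  1]
  M: [ 0  0  0 -1  1]
  I: [-1  1  0  0  1]
  L: [ 0 -1  1  0  1]
  [Θ]: (-1)·-1+(2)·1+(1)·1 = 4
  [M]: (-1)·0+(2)·0+(1)·1 = 1
  [I]: (-1)·-1+(2)·0+(1)·1 = 2
  [L]: (-1)·0+(2)·1+(1)·1 = 3
⇒ Θ^4 M I^2 L^3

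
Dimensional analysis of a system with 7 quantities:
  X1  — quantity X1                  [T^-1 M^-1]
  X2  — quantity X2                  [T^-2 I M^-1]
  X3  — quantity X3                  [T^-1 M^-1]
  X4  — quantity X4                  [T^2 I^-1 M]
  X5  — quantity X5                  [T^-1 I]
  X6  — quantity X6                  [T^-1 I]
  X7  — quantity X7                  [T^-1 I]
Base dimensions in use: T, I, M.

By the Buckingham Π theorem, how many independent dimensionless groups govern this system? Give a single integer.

5

Exponent matrix [T,I,M] × [X1,X2,X3,X4,X5,X6,X7]:
  T: [-1 -2 -1  2 -1 -1 -1]
  I: [ 0  1  0 -1  1  1  1]
  M: [-1 -1 -1  1  0  0  0]
RREF → pivots at {X1,X2} ⇒ r = 2
n=7, r=2 ⇒ 5 dimensionless groups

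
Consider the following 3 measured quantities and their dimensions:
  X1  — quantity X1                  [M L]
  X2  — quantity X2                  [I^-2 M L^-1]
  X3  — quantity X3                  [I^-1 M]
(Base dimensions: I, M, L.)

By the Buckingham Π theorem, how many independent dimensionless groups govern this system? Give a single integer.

Write exponents as rows I,M,L / cols X1,X2,X3:
  I: [ 0 -2 -1]
  M: [ 1  1  1]
  L: [ 1 -1  0]
Echelon form has 2 nonzero rows (pivots: X1,X2)
Π count = n − r = 3 − 2 = 1

1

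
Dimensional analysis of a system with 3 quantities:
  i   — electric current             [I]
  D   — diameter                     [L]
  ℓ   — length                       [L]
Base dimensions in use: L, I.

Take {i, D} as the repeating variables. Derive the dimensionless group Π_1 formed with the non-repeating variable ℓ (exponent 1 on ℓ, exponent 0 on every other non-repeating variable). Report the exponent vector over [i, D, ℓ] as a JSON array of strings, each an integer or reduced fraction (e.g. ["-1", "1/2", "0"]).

Exponent matrix [L,I] × [i,D,ℓ]:
  L: [ 0  1  1]
  I: [ 1  0  0]
Echelon form has 2 nonzero rows (pivots: i,D)
Repeat: i,D; free: ℓ
RREF:
  r0: [   1    0    0]
  r1: [   0    1    1]
Fix exponent of ℓ at 1; solve each RREF row for its pivot's exponent:
  r0: exp(i) + (0)·1 = 0 ⇒ exp(i) = 0
  r1: exp(D) + (1)·1 = 0 ⇒ exp(D) = -1
Π_1 = D^-1 · ℓ

["0", "-1", "1"]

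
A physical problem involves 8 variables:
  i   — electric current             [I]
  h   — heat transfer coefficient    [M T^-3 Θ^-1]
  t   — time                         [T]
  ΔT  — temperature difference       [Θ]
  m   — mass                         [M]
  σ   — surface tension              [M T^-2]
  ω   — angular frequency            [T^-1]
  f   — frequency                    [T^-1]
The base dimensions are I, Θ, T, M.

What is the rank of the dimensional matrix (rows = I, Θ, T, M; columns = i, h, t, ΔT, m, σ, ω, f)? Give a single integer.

Exponent matrix [I,Θ,T,M] × [i,h,t,ΔT,m,σ,ω,f]:
  I: [ 1  0  0  0  0  0  0  0]
  Θ: [ 0 -1  0  1  0  0  0  0]
  T: [ 0 -3  1  0  0 -2 -1 -1]
  M: [ 0  1  0  0  1  1  0  0]
Row reduction gives pivot columns i,h,t,ΔT; rank = 4

4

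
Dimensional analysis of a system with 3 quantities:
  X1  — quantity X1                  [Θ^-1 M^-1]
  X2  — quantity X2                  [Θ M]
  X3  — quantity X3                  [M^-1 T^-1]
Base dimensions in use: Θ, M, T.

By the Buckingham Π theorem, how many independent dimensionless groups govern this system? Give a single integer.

Dimensional matrix (Θ×M×T by X1×X2×X3):
  Θ: [-1  1  0]
  M: [-1  1 -1]
  T: [ 0  0 -1]
RREF → pivots at {X1,X3} ⇒ r = 2
n=3, r=2 ⇒ 1 dimensionless group

1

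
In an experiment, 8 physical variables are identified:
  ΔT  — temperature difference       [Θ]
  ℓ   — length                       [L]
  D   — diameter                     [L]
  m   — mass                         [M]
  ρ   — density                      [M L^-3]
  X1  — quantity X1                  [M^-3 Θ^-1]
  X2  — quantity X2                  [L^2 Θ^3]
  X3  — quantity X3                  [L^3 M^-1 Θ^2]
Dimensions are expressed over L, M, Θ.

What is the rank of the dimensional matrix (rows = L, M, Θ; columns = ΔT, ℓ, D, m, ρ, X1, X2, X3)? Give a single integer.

3

Write exponents as rows L,M,Θ / cols ΔT,ℓ,D,m,ρ,X1,X2,X3:
  L: [ 0  1  1  0 -3  0  2  3]
  M: [ 0  0  0  1  1 -3  0 -1]
  Θ: [ 1  0  0  0  0 -1  3  2]
Row reduction gives pivot columns ΔT,ℓ,m; rank = 3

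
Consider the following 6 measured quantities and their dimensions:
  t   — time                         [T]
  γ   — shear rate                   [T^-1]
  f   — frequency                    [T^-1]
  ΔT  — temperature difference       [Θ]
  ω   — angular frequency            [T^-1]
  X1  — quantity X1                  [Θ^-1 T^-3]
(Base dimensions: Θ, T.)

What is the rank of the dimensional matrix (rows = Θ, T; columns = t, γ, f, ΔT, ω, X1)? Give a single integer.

2

Dimensional matrix (Θ×T by t×γ×f×ΔT×ω×X1):
  Θ: [ 0  0  0  1  0 -1]
  T: [ 1 -1 -1  0 -1 -3]
RREF → pivots at {t,ΔT} ⇒ r = 2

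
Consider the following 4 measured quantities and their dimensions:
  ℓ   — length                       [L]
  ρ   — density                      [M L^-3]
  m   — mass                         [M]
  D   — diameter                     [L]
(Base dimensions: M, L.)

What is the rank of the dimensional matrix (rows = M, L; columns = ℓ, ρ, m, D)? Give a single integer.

Exponent matrix [M,L] × [ℓ,ρ,m,D]:
  M: [ 0  1  1  0]
  L: [ 1 -3  0  1]
RREF → pivots at {ℓ,ρ} ⇒ r = 2

2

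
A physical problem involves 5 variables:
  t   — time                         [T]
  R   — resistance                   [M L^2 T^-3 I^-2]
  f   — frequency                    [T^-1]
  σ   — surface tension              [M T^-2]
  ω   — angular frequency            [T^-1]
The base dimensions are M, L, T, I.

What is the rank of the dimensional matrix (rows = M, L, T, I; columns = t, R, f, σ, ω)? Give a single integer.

3

Exponent matrix [M,L,T,I] × [t,R,f,σ,ω]:
  M: [ 0  1  0  1  0]
  L: [ 0  2  0  0  0]
  T: [ 1 -3 -1 -2 -1]
  I: [ 0 -2  0  0  0]
Echelon form has 3 nonzero rows (pivots: t,R,σ)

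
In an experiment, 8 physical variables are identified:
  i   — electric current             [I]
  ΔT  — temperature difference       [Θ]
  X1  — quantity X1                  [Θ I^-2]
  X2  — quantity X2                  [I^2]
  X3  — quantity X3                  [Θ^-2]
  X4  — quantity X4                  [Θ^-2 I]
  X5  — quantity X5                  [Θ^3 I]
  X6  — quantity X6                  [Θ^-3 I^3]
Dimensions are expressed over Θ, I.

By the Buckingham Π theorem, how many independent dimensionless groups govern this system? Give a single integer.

6

Exponent matrix [Θ,I] × [i,ΔT,X1,X2,X3,X4,X5,X6]:
  Θ: [ 0  1  1  0 -2 -2  3 -3]
  I: [ 1  0 -2  2  0  1  1  3]
Echelon form has 2 nonzero rows (pivots: i,ΔT)
8 vars − rank 2 = 6 Π groups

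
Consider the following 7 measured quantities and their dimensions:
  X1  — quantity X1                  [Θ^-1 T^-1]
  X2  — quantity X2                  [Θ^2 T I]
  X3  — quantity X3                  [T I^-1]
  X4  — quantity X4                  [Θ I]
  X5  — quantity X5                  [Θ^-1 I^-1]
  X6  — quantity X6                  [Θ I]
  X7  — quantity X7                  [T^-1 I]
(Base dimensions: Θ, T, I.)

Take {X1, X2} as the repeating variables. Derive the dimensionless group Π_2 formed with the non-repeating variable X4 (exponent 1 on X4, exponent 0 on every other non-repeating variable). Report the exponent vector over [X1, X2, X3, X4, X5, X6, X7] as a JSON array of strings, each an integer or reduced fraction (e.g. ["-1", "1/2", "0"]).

["-1", "-1", "0", "1", "0", "0", "0"]

Dimensional matrix (Θ×T×I by X1×X2×X3×X4×X5×X6×X7):
  Θ: [-1  2  0  1 -1  1  0]
  T: [-1  1  1  0  0  0 -1]
  I: [ 0  1 -1  1 -1  1  1]
RREF → pivots at {X1,X2} ⇒ r = 2
Repeat: X1,X2; free: X3,X4,X5,X6,X7
RREF:
  r0: [   1    0   -2    1   -1    1    2]
  r1: [   0    1   -1    1   -1    1    1]
  r2: [   0    0    0    0    0    0    0]
Fix exponent of X4 at 1, X3 at 0, X5 at 0, X6 at 0, X7 at 0; solve each RREF row for its pivot's exponent:
  r0: exp(X1) + (1)·1 = 0 ⇒ exp(X1) = -1
  r1: exp(X2) + (1)·1 = 0 ⇒ exp(X2) = -1
Π_2 = X1^-1 · X2^-1 · X4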